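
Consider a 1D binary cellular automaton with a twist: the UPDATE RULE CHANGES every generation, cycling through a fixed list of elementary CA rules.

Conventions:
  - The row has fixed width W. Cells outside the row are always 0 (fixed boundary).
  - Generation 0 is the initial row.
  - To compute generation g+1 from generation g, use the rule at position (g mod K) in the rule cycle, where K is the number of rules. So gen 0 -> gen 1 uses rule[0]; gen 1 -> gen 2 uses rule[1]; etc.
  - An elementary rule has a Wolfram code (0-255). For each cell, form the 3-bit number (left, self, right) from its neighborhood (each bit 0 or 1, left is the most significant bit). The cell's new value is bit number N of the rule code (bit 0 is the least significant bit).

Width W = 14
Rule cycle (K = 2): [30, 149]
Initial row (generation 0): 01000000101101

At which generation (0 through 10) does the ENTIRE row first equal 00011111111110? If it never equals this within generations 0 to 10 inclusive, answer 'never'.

Gen 0: 01000000101101
Gen 1 (rule 30): 11100001101001
Gen 2 (rule 149): 01011100001101
Gen 3 (rule 30): 11010010011001
Gen 4 (rule 149): 00011011000101
Gen 5 (rule 30): 00110010101101
Gen 6 (rule 149): 10001010100001
Gen 7 (rule 30): 11011010110011
Gen 8 (rule 149): 00000010001000
Gen 9 (rule 30): 00000111011100
Gen 10 (rule 149): 11110010001011

Answer: never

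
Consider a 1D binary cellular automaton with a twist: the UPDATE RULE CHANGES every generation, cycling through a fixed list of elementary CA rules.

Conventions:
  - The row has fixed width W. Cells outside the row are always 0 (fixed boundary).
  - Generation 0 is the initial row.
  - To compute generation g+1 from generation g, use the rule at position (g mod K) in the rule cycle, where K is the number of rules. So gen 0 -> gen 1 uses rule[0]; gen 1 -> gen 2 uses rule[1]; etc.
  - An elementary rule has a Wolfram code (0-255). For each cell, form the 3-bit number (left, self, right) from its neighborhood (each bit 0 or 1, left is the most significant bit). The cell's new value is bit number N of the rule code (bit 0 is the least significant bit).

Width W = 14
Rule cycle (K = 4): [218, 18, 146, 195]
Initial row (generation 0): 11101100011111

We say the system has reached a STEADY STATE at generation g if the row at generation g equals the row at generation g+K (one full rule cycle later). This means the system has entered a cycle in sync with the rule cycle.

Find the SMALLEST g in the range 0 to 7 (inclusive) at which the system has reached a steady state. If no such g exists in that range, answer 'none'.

Answer: 2

Derivation:
Gen 0: 11101100011111
Gen 1 (rule 218): 11101110111111
Gen 2 (rule 18): 00000000000000
Gen 3 (rule 146): 00000000000000
Gen 4 (rule 195): 11111111111111
Gen 5 (rule 218): 11111111111111
Gen 6 (rule 18): 00000000000000
Gen 7 (rule 146): 00000000000000
Gen 8 (rule 195): 11111111111111
Gen 9 (rule 218): 11111111111111
Gen 10 (rule 18): 00000000000000
Gen 11 (rule 146): 00000000000000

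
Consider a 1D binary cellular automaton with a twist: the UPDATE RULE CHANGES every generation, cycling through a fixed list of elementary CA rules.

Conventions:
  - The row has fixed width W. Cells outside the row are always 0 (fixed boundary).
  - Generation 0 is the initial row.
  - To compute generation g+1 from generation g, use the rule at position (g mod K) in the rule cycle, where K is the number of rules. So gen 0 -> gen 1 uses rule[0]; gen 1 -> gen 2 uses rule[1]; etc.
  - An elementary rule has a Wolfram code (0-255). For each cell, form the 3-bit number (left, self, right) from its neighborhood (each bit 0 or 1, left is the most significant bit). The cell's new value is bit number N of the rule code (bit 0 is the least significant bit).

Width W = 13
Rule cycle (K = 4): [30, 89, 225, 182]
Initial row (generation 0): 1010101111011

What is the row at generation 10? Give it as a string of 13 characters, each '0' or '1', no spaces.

Answer: 0001001000111

Derivation:
Gen 0: 1010101111011
Gen 1 (rule 30): 1010101000010
Gen 2 (rule 89): 0000000111001
Gen 3 (rule 225): 1111110011000
Gen 4 (rule 182): 0111101100100
Gen 5 (rule 30): 1100001011110
Gen 6 (rule 89): 1111100010011
Gen 7 (rule 225): 0111101000001
Gen 8 (rule 182): 1011011100011
Gen 9 (rule 30): 1010010010110
Gen 10 (rule 89): 0001001000111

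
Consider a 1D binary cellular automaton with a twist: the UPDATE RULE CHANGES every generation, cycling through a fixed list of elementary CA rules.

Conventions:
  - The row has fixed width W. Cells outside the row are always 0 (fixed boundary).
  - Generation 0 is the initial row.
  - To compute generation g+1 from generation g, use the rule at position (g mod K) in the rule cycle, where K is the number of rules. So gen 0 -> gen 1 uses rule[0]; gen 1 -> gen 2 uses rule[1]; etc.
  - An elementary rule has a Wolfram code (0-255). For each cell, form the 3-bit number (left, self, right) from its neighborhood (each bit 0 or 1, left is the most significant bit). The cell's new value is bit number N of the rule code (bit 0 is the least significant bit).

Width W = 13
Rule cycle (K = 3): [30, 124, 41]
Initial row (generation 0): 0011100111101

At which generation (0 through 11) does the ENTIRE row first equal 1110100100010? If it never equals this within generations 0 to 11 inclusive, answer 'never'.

Answer: never

Derivation:
Gen 0: 0011100111101
Gen 1 (rule 30): 0110011100001
Gen 2 (rule 124): 0111010110001
Gen 3 (rule 41): 0100101100100
Gen 4 (rule 30): 1111101011110
Gen 5 (rule 124): 1000111110011
Gen 6 (rule 41): 0010100000010
Gen 7 (rule 30): 0110110000111
Gen 8 (rule 124): 0111111000101
Gen 9 (rule 41): 0100000010010
Gen 10 (rule 30): 1110000111111
Gen 11 (rule 124): 1011000100001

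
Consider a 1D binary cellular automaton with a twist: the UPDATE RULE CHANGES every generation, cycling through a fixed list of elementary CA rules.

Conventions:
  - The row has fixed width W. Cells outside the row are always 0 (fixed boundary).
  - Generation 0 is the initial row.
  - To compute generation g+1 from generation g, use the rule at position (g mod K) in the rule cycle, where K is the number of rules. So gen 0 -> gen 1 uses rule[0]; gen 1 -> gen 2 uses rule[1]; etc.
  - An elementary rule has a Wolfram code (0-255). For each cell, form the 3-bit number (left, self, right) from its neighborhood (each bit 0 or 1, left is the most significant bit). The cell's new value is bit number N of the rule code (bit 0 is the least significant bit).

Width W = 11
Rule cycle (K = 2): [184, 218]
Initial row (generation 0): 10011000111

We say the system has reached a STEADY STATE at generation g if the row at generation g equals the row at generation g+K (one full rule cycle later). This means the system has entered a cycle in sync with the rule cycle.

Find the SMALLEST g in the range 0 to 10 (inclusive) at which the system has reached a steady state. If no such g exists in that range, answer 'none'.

Answer: 9

Derivation:
Gen 0: 10011000111
Gen 1 (rule 184): 01010100110
Gen 2 (rule 218): 10000011111
Gen 3 (rule 184): 01000011110
Gen 4 (rule 218): 10100111111
Gen 5 (rule 184): 01010111110
Gen 6 (rule 218): 10000111111
Gen 7 (rule 184): 01000111110
Gen 8 (rule 218): 10101111111
Gen 9 (rule 184): 01011111110
Gen 10 (rule 218): 10011111111
Gen 11 (rule 184): 01011111110
Gen 12 (rule 218): 10011111111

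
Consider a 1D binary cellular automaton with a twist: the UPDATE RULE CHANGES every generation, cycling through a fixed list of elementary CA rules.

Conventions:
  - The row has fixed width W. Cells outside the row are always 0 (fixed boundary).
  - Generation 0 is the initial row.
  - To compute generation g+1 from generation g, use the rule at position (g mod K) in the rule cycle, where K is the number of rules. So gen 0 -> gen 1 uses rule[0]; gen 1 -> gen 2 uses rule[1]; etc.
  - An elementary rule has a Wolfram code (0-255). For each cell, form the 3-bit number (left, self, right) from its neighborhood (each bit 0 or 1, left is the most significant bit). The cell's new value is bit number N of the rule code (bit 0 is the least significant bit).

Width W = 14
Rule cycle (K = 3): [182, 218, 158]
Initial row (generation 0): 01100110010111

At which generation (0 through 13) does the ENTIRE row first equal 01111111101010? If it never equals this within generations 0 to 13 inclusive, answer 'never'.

Gen 0: 01100110010111
Gen 1 (rule 182): 10011001111010
Gen 2 (rule 218): 01111111111001
Gen 3 (rule 158): 11111111110111
Gen 4 (rule 182): 01111111101010
Gen 5 (rule 218): 11111111100001
Gen 6 (rule 158): 11111111010011
Gen 7 (rule 182): 01111110111100
Gen 8 (rule 218): 11111110111110
Gen 9 (rule 158): 11111100111101
Gen 10 (rule 182): 01111011011011
Gen 11 (rule 218): 11111011011011
Gen 12 (rule 158): 11110010010010
Gen 13 (rule 182): 01101111111111

Answer: 4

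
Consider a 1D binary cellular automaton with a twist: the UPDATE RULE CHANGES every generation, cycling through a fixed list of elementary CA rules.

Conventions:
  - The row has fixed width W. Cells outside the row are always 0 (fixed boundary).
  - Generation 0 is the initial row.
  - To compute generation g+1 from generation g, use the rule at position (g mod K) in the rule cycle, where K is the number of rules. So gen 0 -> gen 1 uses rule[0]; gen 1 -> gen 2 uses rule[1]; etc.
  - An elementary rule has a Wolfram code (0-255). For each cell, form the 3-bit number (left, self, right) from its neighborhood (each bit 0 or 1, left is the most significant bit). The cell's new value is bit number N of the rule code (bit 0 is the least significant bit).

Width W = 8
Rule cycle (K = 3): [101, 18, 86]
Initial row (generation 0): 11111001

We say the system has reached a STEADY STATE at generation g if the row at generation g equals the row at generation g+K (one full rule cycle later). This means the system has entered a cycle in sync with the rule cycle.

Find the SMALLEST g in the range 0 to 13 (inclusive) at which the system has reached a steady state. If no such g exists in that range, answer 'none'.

Gen 0: 11111001
Gen 1 (rule 101): 00001001
Gen 2 (rule 18): 00010110
Gen 3 (rule 86): 00110011
Gen 4 (rule 101): 10010001
Gen 5 (rule 18): 01101010
Gen 6 (rule 86): 10101011
Gen 7 (rule 101): 11111101
Gen 8 (rule 18): 00000000
Gen 9 (rule 86): 00000000
Gen 10 (rule 101): 11111111
Gen 11 (rule 18): 00000000
Gen 12 (rule 86): 00000000
Gen 13 (rule 101): 11111111
Gen 14 (rule 18): 00000000
Gen 15 (rule 86): 00000000
Gen 16 (rule 101): 11111111

Answer: 8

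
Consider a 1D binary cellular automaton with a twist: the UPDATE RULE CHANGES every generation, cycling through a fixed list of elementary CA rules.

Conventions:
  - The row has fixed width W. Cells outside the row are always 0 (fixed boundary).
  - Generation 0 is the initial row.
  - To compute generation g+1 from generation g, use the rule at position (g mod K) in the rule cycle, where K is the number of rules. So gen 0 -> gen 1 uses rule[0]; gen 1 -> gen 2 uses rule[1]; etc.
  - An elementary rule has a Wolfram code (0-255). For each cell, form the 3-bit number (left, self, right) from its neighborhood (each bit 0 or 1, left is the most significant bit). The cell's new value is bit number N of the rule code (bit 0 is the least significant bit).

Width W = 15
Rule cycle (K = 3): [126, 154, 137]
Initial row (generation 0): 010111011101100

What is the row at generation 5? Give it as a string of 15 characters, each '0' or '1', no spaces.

Answer: 110011001001010

Derivation:
Gen 0: 010111011101100
Gen 1 (rule 126): 111101110111110
Gen 2 (rule 154): 111001100111101
Gen 3 (rule 137): 110001000111000
Gen 4 (rule 126): 111011101101100
Gen 5 (rule 154): 110011001001010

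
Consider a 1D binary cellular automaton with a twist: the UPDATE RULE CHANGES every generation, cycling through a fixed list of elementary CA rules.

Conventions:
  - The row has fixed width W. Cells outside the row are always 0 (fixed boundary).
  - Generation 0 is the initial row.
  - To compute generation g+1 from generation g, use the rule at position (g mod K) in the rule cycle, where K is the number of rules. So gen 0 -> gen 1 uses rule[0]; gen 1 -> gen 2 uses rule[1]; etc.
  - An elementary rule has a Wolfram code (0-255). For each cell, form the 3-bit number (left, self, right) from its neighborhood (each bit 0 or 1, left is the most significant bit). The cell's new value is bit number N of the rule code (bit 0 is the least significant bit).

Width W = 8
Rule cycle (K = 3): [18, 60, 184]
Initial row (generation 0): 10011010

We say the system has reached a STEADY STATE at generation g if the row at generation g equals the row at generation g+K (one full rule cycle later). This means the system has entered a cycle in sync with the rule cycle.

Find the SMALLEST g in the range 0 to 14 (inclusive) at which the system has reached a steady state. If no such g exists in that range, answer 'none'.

Gen 0: 10011010
Gen 1 (rule 18): 01100001
Gen 2 (rule 60): 01010001
Gen 3 (rule 184): 00101000
Gen 4 (rule 18): 01000100
Gen 5 (rule 60): 01100110
Gen 6 (rule 184): 01010101
Gen 7 (rule 18): 10000000
Gen 8 (rule 60): 11000000
Gen 9 (rule 184): 10100000
Gen 10 (rule 18): 00010000
Gen 11 (rule 60): 00011000
Gen 12 (rule 184): 00010100
Gen 13 (rule 18): 00100010
Gen 14 (rule 60): 00110011
Gen 15 (rule 184): 00101010
Gen 16 (rule 18): 01000001
Gen 17 (rule 60): 01100001

Answer: none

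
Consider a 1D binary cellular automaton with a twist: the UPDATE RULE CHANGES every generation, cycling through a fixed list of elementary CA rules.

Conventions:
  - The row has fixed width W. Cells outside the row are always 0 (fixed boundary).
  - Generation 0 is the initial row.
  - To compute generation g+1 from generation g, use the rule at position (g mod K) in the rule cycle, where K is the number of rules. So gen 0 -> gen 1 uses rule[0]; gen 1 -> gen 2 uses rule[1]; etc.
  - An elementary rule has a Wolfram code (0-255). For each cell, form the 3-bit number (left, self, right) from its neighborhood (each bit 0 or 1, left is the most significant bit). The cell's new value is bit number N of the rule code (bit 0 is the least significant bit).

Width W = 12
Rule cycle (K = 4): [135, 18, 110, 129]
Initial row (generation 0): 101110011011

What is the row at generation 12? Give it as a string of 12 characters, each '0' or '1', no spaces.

Answer: 000100111111

Derivation:
Gen 0: 101110011011
Gen 1 (rule 135): 100100100000
Gen 2 (rule 18): 011011010000
Gen 3 (rule 110): 111111110000
Gen 4 (rule 129): 011111100111
Gen 5 (rule 135): 101111001010
Gen 6 (rule 18): 000000110001
Gen 7 (rule 110): 000001110011
Gen 8 (rule 129): 111100100000
Gen 9 (rule 135): 011001101111
Gen 10 (rule 18): 100110000000
Gen 11 (rule 110): 101110000000
Gen 12 (rule 129): 000100111111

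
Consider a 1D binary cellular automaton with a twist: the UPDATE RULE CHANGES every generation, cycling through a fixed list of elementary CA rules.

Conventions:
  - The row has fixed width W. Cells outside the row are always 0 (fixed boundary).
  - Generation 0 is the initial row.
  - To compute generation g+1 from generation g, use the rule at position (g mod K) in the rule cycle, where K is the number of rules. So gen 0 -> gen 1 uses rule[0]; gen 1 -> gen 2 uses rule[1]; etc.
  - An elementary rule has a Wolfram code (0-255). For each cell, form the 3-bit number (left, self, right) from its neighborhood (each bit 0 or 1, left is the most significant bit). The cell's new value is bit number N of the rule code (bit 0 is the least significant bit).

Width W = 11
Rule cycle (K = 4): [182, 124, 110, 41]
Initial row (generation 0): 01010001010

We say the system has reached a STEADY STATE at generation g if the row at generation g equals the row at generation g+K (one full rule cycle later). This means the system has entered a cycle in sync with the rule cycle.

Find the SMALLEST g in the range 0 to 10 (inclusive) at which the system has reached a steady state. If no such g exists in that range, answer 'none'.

Gen 0: 01010001010
Gen 1 (rule 182): 11111011111
Gen 2 (rule 124): 10001110001
Gen 3 (rule 110): 10011010011
Gen 4 (rule 41): 00010100010
Gen 5 (rule 182): 00111110111
Gen 6 (rule 124): 00100011101
Gen 7 (rule 110): 01100110111
Gen 8 (rule 41): 01000101100
Gen 9 (rule 182): 11101110010
Gen 10 (rule 124): 10111011011
Gen 11 (rule 110): 11101111111
Gen 12 (rule 41): 10011000000
Gen 13 (rule 182): 11100100000
Gen 14 (rule 124): 10110110000

Answer: none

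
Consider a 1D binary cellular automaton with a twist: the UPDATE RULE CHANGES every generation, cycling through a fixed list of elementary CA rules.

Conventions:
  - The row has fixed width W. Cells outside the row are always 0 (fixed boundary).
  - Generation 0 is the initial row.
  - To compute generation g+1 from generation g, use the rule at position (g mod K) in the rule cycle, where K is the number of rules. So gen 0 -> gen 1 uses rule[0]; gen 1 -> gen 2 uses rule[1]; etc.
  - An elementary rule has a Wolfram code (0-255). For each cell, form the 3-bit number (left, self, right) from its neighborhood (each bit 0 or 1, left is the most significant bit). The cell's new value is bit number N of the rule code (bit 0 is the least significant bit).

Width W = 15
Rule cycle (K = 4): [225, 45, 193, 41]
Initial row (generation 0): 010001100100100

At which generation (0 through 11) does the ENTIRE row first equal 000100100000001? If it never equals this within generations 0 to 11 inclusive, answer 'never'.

Gen 0: 010001100100100
Gen 1 (rule 225): 000100100000001
Gen 2 (rule 45): 110100101111101
Gen 3 (rule 193): 010000000111100
Gen 4 (rule 41): 000111110100001
Gen 5 (rule 225): 110011111001100
Gen 6 (rule 45): 100010000001001
Gen 7 (rule 193): 001000111100000
Gen 8 (rule 41): 100010100001111
Gen 9 (rule 225): 001001001100111
Gen 10 (rule 45): 101001001000100
Gen 11 (rule 193): 000000000010001

Answer: 1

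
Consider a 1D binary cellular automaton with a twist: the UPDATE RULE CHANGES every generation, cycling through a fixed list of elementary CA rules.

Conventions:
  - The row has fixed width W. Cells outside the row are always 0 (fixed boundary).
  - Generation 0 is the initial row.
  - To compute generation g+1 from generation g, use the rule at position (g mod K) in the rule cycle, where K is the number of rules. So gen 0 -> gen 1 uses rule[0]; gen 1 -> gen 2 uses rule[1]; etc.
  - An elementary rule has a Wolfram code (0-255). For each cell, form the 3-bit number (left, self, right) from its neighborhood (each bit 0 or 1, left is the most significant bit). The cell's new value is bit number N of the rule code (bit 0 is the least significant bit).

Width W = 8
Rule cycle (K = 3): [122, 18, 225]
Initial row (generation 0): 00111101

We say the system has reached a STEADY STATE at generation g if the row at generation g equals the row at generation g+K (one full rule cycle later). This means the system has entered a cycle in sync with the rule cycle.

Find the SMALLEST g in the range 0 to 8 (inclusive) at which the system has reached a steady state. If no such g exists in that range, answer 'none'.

Answer: 8

Derivation:
Gen 0: 00111101
Gen 1 (rule 122): 01100110
Gen 2 (rule 18): 10011001
Gen 3 (rule 225): 00001000
Gen 4 (rule 122): 00010100
Gen 5 (rule 18): 00100010
Gen 6 (rule 225): 10001000
Gen 7 (rule 122): 01010100
Gen 8 (rule 18): 10000010
Gen 9 (rule 225): 00111000
Gen 10 (rule 122): 01101100
Gen 11 (rule 18): 10000010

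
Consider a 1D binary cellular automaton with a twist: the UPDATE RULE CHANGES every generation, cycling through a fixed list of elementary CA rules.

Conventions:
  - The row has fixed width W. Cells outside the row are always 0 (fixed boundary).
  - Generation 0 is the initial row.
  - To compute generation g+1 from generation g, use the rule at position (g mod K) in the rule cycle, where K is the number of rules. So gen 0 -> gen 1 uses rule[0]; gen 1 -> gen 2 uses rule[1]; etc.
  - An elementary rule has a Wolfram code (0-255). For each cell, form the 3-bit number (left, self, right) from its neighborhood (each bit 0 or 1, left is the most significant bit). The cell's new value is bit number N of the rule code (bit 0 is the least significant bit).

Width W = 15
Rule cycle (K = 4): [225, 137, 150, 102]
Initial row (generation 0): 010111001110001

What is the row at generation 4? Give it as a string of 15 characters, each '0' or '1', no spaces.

Gen 0: 010111001110001
Gen 1 (rule 225): 001011000110100
Gen 2 (rule 137): 100010010100001
Gen 3 (rule 150): 110111110110011
Gen 4 (rule 102): 011000011010101

Answer: 011000011010101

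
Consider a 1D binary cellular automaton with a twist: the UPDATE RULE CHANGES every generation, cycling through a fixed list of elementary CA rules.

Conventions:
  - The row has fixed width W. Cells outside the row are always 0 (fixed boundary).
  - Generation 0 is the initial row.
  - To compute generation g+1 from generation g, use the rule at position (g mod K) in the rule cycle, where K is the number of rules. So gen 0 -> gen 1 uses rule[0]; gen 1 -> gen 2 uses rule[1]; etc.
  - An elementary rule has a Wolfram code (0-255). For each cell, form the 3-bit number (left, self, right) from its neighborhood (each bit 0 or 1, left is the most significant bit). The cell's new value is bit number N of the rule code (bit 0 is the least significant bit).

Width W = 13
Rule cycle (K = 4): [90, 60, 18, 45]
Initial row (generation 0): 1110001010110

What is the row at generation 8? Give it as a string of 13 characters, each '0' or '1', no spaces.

Answer: 1011101101011

Derivation:
Gen 0: 1110001010110
Gen 1 (rule 90): 1011010000111
Gen 2 (rule 60): 1110111000100
Gen 3 (rule 18): 0000000101010
Gen 4 (rule 45): 1111110111110
Gen 5 (rule 90): 1000010100011
Gen 6 (rule 60): 1100011110010
Gen 7 (rule 18): 0010100001101
Gen 8 (rule 45): 1011101101011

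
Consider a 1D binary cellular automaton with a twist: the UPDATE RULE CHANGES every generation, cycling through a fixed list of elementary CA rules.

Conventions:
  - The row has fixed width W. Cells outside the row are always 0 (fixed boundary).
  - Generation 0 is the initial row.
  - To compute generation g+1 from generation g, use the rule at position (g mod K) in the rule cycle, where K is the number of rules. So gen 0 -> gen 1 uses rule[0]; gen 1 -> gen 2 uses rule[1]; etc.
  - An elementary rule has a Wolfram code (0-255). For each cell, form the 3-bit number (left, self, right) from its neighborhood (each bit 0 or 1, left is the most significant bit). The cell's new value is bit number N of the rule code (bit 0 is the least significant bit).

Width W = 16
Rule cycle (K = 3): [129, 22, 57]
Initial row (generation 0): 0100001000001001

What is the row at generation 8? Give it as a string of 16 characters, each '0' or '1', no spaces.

Answer: 1000000000100011

Derivation:
Gen 0: 0100001000001001
Gen 1 (rule 129): 0001100011100000
Gen 2 (rule 22): 0010010100010000
Gen 3 (rule 57): 1001001011001111
Gen 4 (rule 129): 0000000000000110
Gen 5 (rule 22): 0000000000001001
Gen 6 (rule 57): 1111111111100100
Gen 7 (rule 129): 0111111111000001
Gen 8 (rule 22): 1000000000100011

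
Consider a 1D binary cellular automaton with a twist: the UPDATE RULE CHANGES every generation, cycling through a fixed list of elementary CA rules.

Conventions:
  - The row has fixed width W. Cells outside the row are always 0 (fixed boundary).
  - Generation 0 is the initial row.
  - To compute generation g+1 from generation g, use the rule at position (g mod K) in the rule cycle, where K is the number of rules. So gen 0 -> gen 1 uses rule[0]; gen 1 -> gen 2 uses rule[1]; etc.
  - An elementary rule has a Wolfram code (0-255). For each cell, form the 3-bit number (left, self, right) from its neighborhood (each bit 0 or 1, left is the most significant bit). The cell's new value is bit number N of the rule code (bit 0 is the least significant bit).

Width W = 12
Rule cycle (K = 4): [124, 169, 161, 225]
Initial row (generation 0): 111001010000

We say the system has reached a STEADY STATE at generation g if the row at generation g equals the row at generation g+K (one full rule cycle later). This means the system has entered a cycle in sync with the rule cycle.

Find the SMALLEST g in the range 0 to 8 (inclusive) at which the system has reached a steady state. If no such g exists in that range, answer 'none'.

Answer: none

Derivation:
Gen 0: 111001010000
Gen 1 (rule 124): 101101111000
Gen 2 (rule 169): 011011110011
Gen 3 (rule 161): 000101100000
Gen 4 (rule 225): 110010101111
Gen 5 (rule 124): 111011111001
Gen 6 (rule 169): 110111110000
Gen 7 (rule 161): 001011100111
Gen 8 (rule 225): 100101100011
Gen 9 (rule 124): 110111110011
Gen 10 (rule 169): 101111100010
Gen 11 (rule 161): 010111001000
Gen 12 (rule 225): 001011000011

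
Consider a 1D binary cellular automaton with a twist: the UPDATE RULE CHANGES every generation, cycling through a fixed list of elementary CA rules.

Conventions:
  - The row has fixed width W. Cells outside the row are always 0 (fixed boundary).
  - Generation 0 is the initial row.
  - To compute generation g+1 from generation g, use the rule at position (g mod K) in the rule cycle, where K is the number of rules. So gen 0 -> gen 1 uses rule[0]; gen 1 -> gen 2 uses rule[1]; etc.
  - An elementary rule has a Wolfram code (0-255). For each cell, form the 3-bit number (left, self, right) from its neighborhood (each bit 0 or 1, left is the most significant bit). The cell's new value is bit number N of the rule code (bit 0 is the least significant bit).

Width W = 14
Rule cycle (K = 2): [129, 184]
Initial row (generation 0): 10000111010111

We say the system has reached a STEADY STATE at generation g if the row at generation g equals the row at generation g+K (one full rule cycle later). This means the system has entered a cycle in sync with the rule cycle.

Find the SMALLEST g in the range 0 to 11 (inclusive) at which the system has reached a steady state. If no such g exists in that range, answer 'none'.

Answer: none

Derivation:
Gen 0: 10000111010111
Gen 1 (rule 129): 00110010000010
Gen 2 (rule 184): 00101001000001
Gen 3 (rule 129): 10000000011100
Gen 4 (rule 184): 01000000011010
Gen 5 (rule 129): 00011111000000
Gen 6 (rule 184): 00011110100000
Gen 7 (rule 129): 11001100001111
Gen 8 (rule 184): 10101010001110
Gen 9 (rule 129): 00000000100100
Gen 10 (rule 184): 00000000010010
Gen 11 (rule 129): 11111111000000
Gen 12 (rule 184): 11111110100000
Gen 13 (rule 129): 01111100001111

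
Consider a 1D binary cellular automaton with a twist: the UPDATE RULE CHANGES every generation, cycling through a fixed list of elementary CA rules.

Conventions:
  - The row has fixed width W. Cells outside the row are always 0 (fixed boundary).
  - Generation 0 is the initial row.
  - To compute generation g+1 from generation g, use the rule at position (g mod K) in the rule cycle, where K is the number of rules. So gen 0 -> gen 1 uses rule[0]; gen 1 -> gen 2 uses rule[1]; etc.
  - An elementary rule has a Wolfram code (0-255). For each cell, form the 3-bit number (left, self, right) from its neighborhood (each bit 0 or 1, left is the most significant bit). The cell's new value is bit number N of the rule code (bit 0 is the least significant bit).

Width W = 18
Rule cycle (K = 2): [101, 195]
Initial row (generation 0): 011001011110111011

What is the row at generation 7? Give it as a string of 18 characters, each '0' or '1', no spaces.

Gen 0: 011001011110111011
Gen 1 (rule 101): 001001100011001101
Gen 2 (rule 195): 110010101101010100
Gen 3 (rule 101): 010011110111111101
Gen 4 (rule 195): 100101110011111100
Gen 5 (rule 101): 100110010000000101
Gen 6 (rule 195): 001010100111111000
Gen 7 (rule 101): 101111100000001011

Answer: 101111100000001011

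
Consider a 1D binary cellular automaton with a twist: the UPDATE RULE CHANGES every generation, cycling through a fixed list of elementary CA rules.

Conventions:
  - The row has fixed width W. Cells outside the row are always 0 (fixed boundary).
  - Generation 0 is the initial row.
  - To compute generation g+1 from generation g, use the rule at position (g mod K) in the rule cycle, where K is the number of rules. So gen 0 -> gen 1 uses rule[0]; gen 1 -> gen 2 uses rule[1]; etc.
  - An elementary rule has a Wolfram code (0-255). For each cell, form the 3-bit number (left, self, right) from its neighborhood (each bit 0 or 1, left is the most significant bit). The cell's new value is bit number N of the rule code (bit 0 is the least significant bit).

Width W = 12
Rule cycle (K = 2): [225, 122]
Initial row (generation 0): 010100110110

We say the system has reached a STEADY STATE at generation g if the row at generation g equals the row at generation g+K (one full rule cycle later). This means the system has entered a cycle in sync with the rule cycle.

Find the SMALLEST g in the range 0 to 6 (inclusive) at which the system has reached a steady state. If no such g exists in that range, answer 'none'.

Gen 0: 010100110110
Gen 1 (rule 225): 001000011010
Gen 2 (rule 122): 010100111101
Gen 3 (rule 225): 001000011110
Gen 4 (rule 122): 010100110011
Gen 5 (rule 225): 001000010001
Gen 6 (rule 122): 010100101010
Gen 7 (rule 225): 001000010100
Gen 8 (rule 122): 010100101010

Answer: 6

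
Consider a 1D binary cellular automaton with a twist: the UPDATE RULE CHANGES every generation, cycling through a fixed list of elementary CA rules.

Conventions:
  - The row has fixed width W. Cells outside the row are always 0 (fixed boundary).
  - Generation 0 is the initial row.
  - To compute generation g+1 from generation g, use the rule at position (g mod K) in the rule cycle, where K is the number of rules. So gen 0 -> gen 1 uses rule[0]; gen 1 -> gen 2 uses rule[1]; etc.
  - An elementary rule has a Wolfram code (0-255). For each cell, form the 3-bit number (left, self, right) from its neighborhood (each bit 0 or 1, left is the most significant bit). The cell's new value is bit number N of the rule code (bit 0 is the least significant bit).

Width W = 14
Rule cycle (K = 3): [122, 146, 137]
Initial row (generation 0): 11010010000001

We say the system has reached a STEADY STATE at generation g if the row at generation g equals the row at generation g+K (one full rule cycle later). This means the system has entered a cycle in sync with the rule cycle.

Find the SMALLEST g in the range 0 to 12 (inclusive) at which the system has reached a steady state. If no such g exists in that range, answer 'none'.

Gen 0: 11010010000001
Gen 1 (rule 122): 11101101000010
Gen 2 (rule 146): 01000000100101
Gen 3 (rule 137): 00011110000000
Gen 4 (rule 122): 00110011000000
Gen 5 (rule 146): 01001100100000
Gen 6 (rule 137): 00001000001111
Gen 7 (rule 122): 00010100011001
Gen 8 (rule 146): 00100010100110
Gen 9 (rule 137): 10001000000100
Gen 10 (rule 122): 01010100001010
Gen 11 (rule 146): 10000010010001
Gen 12 (rule 137): 00111000000100
Gen 13 (rule 122): 01101100001010
Gen 14 (rule 146): 10000010010001
Gen 15 (rule 137): 00111000000100

Answer: 11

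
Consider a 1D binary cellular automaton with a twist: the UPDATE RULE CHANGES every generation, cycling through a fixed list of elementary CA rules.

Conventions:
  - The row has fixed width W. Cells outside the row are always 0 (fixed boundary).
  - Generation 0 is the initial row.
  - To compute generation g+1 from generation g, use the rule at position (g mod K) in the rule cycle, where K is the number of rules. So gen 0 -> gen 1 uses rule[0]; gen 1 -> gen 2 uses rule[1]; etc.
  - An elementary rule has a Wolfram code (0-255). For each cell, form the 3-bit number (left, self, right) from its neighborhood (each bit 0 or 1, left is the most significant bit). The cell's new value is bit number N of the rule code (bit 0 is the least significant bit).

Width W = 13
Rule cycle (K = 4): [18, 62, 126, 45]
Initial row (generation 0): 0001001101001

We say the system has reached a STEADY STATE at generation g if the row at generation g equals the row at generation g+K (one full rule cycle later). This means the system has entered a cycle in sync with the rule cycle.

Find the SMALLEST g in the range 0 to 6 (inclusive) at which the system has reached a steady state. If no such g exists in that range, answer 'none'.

Answer: none

Derivation:
Gen 0: 0001001101001
Gen 1 (rule 18): 0010110000110
Gen 2 (rule 62): 0111101001101
Gen 3 (rule 126): 1100111111111
Gen 4 (rule 45): 1000100000000
Gen 5 (rule 18): 0101010000000
Gen 6 (rule 62): 1111111000000
Gen 7 (rule 126): 1000001100000
Gen 8 (rule 45): 1011101001111
Gen 9 (rule 18): 0000000110000
Gen 10 (rule 62): 0000001101000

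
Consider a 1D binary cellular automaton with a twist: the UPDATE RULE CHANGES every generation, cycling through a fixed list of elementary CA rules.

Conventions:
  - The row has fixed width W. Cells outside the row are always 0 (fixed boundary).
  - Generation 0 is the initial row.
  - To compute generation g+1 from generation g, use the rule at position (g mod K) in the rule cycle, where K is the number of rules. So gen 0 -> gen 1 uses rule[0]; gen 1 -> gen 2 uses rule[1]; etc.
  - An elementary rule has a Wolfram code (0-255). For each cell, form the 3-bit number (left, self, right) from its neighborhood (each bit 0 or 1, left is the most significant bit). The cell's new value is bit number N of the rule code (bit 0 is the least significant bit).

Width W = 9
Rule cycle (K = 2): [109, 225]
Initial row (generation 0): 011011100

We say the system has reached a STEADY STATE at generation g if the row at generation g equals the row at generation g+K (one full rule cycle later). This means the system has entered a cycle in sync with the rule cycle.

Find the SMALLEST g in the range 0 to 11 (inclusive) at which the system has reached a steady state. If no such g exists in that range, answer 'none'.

Answer: none

Derivation:
Gen 0: 011011100
Gen 1 (rule 109): 011110101
Gen 2 (rule 225): 001111010
Gen 3 (rule 109): 101001110
Gen 4 (rule 225): 010000110
Gen 5 (rule 109): 010110110
Gen 6 (rule 225): 001011010
Gen 7 (rule 109): 101111110
Gen 8 (rule 225): 010111110
Gen 9 (rule 109): 011100010
Gen 10 (rule 225): 001101000
Gen 11 (rule 109): 101111011
Gen 12 (rule 225): 010111101
Gen 13 (rule 109): 011100111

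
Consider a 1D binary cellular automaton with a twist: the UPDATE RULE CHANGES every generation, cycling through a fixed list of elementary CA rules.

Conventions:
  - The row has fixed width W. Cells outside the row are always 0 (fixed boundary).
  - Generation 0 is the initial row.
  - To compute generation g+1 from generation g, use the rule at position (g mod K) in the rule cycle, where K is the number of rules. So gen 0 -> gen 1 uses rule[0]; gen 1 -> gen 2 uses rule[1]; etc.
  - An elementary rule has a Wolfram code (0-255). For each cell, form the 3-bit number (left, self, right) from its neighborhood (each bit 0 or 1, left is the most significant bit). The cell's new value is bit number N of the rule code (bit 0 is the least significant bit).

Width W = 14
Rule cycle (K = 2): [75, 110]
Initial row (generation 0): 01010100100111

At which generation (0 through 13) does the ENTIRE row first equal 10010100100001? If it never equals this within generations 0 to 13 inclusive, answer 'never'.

Answer: 13

Derivation:
Gen 0: 01010100100111
Gen 1 (rule 75): 10000001001101
Gen 2 (rule 110): 10000011011111
Gen 3 (rule 75): 00111111010001
Gen 4 (rule 110): 01100001110011
Gen 5 (rule 75): 11101111010111
Gen 6 (rule 110): 10111001111101
Gen 7 (rule 75): 00101011000100
Gen 8 (rule 110): 01111111001100
Gen 9 (rule 75): 11000001011101
Gen 10 (rule 110): 11000011110111
Gen 11 (rule 75): 11011110010101
Gen 12 (rule 110): 11110010111111
Gen 13 (rule 75): 10010100100001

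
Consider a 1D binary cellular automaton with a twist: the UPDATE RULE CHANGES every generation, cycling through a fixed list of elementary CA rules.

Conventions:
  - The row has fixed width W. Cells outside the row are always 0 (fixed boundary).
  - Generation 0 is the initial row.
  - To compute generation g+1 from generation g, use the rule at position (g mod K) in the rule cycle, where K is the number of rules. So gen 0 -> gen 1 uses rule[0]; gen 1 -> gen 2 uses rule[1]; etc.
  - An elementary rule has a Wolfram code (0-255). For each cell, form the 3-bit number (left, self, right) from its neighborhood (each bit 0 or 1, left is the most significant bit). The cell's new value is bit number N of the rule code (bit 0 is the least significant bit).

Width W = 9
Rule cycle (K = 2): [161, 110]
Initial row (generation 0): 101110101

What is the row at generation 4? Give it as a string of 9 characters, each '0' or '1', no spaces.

Gen 0: 101110101
Gen 1 (rule 161): 010101010
Gen 2 (rule 110): 111111110
Gen 3 (rule 161): 011111100
Gen 4 (rule 110): 110000100

Answer: 110000100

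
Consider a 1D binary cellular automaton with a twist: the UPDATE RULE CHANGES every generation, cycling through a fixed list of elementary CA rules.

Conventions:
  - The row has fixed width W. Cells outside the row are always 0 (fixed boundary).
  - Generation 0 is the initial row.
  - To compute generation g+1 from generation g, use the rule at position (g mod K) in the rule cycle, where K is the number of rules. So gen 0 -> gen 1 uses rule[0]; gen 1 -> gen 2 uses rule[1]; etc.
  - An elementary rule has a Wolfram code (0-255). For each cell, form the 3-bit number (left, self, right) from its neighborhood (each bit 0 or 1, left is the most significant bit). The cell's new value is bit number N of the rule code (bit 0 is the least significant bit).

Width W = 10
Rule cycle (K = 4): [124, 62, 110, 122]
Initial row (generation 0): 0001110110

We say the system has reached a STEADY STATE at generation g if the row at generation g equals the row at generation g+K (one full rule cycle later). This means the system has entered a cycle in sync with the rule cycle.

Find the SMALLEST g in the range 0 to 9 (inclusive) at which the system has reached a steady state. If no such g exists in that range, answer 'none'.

Answer: none

Derivation:
Gen 0: 0001110110
Gen 1 (rule 124): 0001011111
Gen 2 (rule 62): 0011110000
Gen 3 (rule 110): 0110010000
Gen 4 (rule 122): 1111101000
Gen 5 (rule 124): 1000111100
Gen 6 (rule 62): 1101100010
Gen 7 (rule 110): 1111100110
Gen 8 (rule 122): 1000111111
Gen 9 (rule 124): 1100100001
Gen 10 (rule 62): 1011110011
Gen 11 (rule 110): 1110010111
Gen 12 (rule 122): 1011101101
Gen 13 (rule 124): 1110111111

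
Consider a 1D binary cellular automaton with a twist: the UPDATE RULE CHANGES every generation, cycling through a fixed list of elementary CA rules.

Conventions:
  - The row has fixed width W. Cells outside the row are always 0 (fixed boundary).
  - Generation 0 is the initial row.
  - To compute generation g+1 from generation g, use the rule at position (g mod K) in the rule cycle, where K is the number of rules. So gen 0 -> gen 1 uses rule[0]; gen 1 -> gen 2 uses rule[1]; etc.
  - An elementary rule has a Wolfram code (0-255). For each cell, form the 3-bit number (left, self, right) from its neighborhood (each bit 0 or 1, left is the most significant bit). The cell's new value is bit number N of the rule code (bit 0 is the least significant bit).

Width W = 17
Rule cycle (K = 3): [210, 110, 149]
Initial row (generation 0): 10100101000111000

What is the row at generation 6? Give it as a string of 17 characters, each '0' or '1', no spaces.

Answer: 01010011101100110

Derivation:
Gen 0: 10100101000111000
Gen 1 (rule 210): 00011000101011100
Gen 2 (rule 110): 00111001111110100
Gen 3 (rule 149): 10010100111100111
Gen 4 (rule 210): 01100011011111011
Gen 5 (rule 110): 11100111110001111
Gen 6 (rule 149): 01010011101100110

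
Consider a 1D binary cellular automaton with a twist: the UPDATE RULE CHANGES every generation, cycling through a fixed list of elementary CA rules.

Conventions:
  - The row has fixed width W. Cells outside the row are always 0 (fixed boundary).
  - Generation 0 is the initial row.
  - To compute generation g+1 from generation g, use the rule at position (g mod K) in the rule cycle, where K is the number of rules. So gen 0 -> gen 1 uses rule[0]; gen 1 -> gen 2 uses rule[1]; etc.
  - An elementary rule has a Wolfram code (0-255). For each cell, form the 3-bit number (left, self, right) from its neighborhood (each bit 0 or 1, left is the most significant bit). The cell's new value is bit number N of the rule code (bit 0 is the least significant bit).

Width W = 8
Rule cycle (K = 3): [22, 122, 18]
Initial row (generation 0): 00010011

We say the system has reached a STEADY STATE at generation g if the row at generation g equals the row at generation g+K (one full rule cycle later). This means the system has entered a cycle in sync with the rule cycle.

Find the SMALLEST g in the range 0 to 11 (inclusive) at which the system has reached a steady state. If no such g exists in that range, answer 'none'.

Answer: 6

Derivation:
Gen 0: 00010011
Gen 1 (rule 22): 00111100
Gen 2 (rule 122): 01100110
Gen 3 (rule 18): 10011001
Gen 4 (rule 22): 11100111
Gen 5 (rule 122): 10111101
Gen 6 (rule 18): 00000000
Gen 7 (rule 22): 00000000
Gen 8 (rule 122): 00000000
Gen 9 (rule 18): 00000000
Gen 10 (rule 22): 00000000
Gen 11 (rule 122): 00000000
Gen 12 (rule 18): 00000000
Gen 13 (rule 22): 00000000
Gen 14 (rule 122): 00000000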